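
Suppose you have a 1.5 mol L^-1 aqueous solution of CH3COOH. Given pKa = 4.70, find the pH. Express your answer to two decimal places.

CH3COOH ⇌ CH3COO- + H+
Ka = 10^(−4.70) = 2.00 × 10^-5
From the ICE table, Ka = x²/(1.5 − x) = 2.00 × 10^-5.
Since Ka ≪ C₀, x ≈ √(Ka·C₀) = 5.48 × 10^-3 M.
pH = −log[H+] = −log(5.48 × 10^-3) = 2.26

pH = 2.26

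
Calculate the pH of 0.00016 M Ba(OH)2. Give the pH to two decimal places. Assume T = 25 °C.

pH = 10.51

Ba(OH)2 is a strong base (each formula unit releases 2 OH-); [OH-] = 0.00032 M.
pOH = -log(0.00032) = 3.49
pH = 14.00 - 3.49 = 10.51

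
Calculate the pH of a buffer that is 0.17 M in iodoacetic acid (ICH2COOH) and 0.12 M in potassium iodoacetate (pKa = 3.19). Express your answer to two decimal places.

Henderson–Hasselbalch: pH = pKa + log([ICH2COO-]/[ICH2COOH]) = 3.19 + log(0.12/0.17)
pH = 3.19 + (-0.151) = 3.04

pH = 3.04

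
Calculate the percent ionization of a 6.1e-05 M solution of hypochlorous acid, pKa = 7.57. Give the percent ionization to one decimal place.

2.1%

HOCl ⇌ OCl- + H+; let x = [H+] at equilibrium.
Ka = 10^(−7.57) = 2.69 × 10^-8
x ≈ √(Ka·C₀) = √(2.69 × 10^-8 × 6.1e-05) = 1.28 × 10^-6 M
% ionization = x/C₀ × 100% = 1.28 × 10^-6/6.1e-05 × 100% = 2.1%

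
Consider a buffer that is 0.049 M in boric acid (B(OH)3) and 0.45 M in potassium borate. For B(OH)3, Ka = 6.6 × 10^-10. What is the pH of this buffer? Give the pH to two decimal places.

pH = 10.14

pKa = −log(6.6 × 10^-10) = 9.180
Using pH = pKa + log([base]/[acid]) with [base]/[acid] = 0.45/0.049:
pH = 9.180 + (+0.963) = 10.14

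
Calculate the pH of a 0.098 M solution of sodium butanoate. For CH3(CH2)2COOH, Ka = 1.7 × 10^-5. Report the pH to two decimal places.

pH = 8.88

CH3(CH2)2COO- is the conjugate base of the weak acid CH3(CH2)2COOH.
Kb = Kw/Ka = 1.0×10^-14 / 1.7 × 10^-5 = 5.88 × 10^-10
From the ICE table, Kb = [OH-]²/(0.098 − [OH-]) = 5.88 × 10^-10.
Neglecting [OH-] in the denominator: [OH-] = √(5.88 × 10^-10 × 0.098) = 7.59 × 10^-6 M
Check: 0.0077% ionized — well under 5%, approximation valid.
pOH = 5.12, so pH = 14.00 − pOH = 8.88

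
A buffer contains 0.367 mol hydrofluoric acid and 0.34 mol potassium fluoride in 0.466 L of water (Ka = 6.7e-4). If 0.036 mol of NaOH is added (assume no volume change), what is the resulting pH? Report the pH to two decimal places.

pH = 3.23

OH- converts HF to F-: HF → 0.331 mol, F- → 0.376 mol.
pKa = −log(6.7 × 10^-4) = 3.174
pH = pKa + log([A⁻]/[HA]) = 3.174 + log(0.376/0.331) = 3.174 +0.055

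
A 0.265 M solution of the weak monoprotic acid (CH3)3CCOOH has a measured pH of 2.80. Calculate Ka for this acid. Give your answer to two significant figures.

Ka = 9.5 × 10^-6

[H+] = 10^(-2.80) = 1.58 × 10^-3 M
At equilibrium [HA] = 0.265 − 1.58 × 10^-3 = 2.63 × 10^-1 M
Ka = [H+][A-]/[HA] = (1.58 × 10^-3)² / 2.63 × 10^-1 = 9.5 × 10^-6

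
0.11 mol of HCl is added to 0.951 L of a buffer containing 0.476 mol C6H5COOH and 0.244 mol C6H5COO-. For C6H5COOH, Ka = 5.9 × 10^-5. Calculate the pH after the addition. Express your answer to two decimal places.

After neutralization: n(C6H5COOH) = 0.586 mol, n(C6H5COO-) = 0.134 mol.
pKa = −log(5.9 × 10^-5) = 4.229
pH = pKa + log(n_C6H5COO-/n_C6H5COOH) = 4.229 + log(0.134/0.586) = 4.229 + (-0.641)

pH = 3.59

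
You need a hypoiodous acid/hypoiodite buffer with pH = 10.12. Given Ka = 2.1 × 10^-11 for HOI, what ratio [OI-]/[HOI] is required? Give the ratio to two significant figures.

pKa = -log(2.1 × 10^-11) = 10.678
pH = pKa + log(r) ⇒ log(r) = 10.12 − 10.678 = -0.558
r = [OI-]/[HOI] = 10^(-0.558) = 0.277

ratio = 0.28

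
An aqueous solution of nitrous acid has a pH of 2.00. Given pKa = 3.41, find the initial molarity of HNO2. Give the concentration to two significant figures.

[H+] = 10^(-2.00) = 1.00 × 10^-2 M = x
Ka = 10^(−3.41) = 3.89 × 10^-4
Ka = x²/(C₀ − x) ⇒ C₀ = x + x²/Ka
C₀ = 1.00 × 10^-2 + (1.00 × 10^-2)²/(3.89 × 10^-4) = 2.67 × 10^-1 M

C₀ = 2.7 × 10^-1 M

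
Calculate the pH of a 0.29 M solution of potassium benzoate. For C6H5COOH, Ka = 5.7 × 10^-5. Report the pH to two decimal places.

pH = 8.85

C6H5COO- is the conjugate base of the weak acid C6H5COOH.
Kb = Kw/Ka = 1.0×10^-14 / 5.7 × 10^-5 = 1.75 × 10^-10
Let x = [OH-] at equilibrium. Kb = x²/(0.29 − x).
Since Kb ≪ C₀, x ≈ √(Kb·C₀) = 7.12 × 10^-6 M.
pOH = 5.15, so pH = 14.00 − pOH = 8.85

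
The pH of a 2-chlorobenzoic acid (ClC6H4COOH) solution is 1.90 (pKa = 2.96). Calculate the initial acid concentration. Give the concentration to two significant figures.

[H+] = 10^(-1.90) = 1.26 × 10^-2 M = x
Ka = 10^(−2.96) = 1.10 × 10^-3
Ka = x²/(C₀ − x) ⇒ C₀ = x + x²/Ka
C₀ = 1.26 × 10^-2 + (1.26 × 10^-2)²/(1.10 × 10^-3) = 1.57 × 10^-1 M

C₀ = 1.6 × 10^-1 M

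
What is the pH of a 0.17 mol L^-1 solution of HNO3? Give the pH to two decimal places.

pH = 0.77

HNO3 is a strong acid and dissociates completely, so [H+] = 0.17 M.
pH = -log(0.17) = 0.77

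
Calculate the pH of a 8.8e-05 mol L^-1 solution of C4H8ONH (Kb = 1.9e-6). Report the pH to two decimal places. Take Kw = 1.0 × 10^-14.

C4H8ONH + H2O ⇌ C4H8ONH2+ + OH-
From the ICE table, Kb = [OH-]²/(8.8e-05 − [OH-]) = 1.9 × 10^-6.
Here C₀/Kb ≈ 46.3, so the small-[OH-] approximation fails. Use the quadratic:
[OH-] = (−Kb + √(Kb² + 4·Kb·C₀))/2 = 1.20 × 10^-5 M
pOH = 4.92, so pH = 14.00 − pOH = 9.08

pH = 9.08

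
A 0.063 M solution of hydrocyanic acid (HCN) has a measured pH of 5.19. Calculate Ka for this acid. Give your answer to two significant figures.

Ka = 6.6 × 10^-10

[H+] = 10^(-5.19) = 6.46 × 10^-6 M
At equilibrium [HA] = 0.063 − 6.46 × 10^-6 = 6.30 × 10^-2 M
Ka = [H+][A-]/[HA] = (6.46 × 10^-6)² / 6.30 × 10^-2 = 6.6 × 10^-10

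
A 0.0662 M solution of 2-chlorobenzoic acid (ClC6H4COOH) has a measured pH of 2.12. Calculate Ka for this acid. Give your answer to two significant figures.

Ka = 9.8 × 10^-4

[H+] = 10^(-2.12) = 7.59 × 10^-3 M
At equilibrium [HA] = 0.0662 − 7.59 × 10^-3 = 5.86 × 10^-2 M
Ka = [H+][A-]/[HA] = (7.59 × 10^-3)² / 5.86 × 10^-2 = 9.8 × 10^-4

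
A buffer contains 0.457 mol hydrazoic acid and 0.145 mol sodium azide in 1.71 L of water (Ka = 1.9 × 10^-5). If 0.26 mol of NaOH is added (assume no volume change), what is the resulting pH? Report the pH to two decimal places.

pH = 5.03

After neutralization: n(HN3) = 0.197 mol, n(N3-) = 0.405 mol.
pKa = −log(1.9 × 10^-5) = 4.721
pH = pKa + log(n_N3-/n_HN3) = 4.721 + log(0.405/0.197) = 4.721 + (+0.313)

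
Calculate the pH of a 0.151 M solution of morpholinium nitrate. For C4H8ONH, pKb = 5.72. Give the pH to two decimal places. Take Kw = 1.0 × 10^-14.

C4H8ONH2+ is the conjugate acid of the weak base C4H8ONH.
Kb = 10^(−5.72) = 1.91 × 10^-6
Ka = Kw/Kb = 1.0×10^-14 / 1.91 × 10^-6 = 5.24 × 10^-9
Let x = [H+] at equilibrium. Ka = x²/(0.151 − x).
Assume x ≪ 0.151: x ≈ √(5.24 × 10^-9 × 0.151) = 2.81 × 10^-5 M
pH = −log(2.81 × 10^-5) = 4.55

pH = 4.55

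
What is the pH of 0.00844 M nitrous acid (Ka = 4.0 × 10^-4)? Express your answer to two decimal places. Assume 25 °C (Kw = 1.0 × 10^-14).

HNO2 ⇌ NO2- + H+
From the ICE table, Ka = [H+]²/(0.00844 − [H+]) = 4.0 × 10^-4.
The 5% rule fails; solving [H+]² + Ka·[H+] − Ka·C₀ = 0 exactly:
[H+] = [−0.0004 + √(0.0004² + 1.35e-05)]/2 = 1.65 × 10^-3 M
pH = −log(1.65 × 10^-3) = 2.78

pH = 2.78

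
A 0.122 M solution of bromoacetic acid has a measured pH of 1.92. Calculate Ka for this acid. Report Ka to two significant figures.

Ka = 1.3 × 10^-3

[H+] = 10^(-1.92) = 1.20 × 10^-2 M
At equilibrium [HA] = 0.122 − 1.20 × 10^-2 = 1.10 × 10^-1 M
Ka = [H+][A-]/[HA] = (1.20 × 10^-2)² / 1.10 × 10^-1 = 1.3 × 10^-3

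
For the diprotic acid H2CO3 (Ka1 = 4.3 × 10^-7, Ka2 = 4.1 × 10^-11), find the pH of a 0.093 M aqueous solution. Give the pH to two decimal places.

pH = 3.70

Since Ka1 ≫ Ka2, the first ionization dominates [H+].
Ka1 = x²/(0.093 − x) = 4.3 × 10^-7
x ≈ √(4.3 × 10^-7 × 0.093) = 2.00 × 10^-4 M
pH = −log(2.00 × 10^-4) = 3.70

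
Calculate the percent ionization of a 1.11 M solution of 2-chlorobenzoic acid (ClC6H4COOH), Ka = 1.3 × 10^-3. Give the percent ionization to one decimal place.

3.4%

ClC6H4COOH ⇌ ClC6H4COO- + H+; let x = [H+] at equilibrium.
x ≈ √(Ka·C₀) = √(1.3 × 10^-3 × 1.11) = 3.80 × 10^-2 M
% ionization = x/C₀ × 100% = 3.80 × 10^-2/1.11 × 100% = 3.4%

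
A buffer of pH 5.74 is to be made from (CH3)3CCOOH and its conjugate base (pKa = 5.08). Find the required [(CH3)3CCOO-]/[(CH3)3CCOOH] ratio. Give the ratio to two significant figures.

ratio = 4.6

pH = pKa + log(r) ⇒ log(r) = 5.74 − 5.08 = +0.66
r = [(CH3)3CCOO-]/[(CH3)3CCOOH] = 10^(+0.66) = 4.57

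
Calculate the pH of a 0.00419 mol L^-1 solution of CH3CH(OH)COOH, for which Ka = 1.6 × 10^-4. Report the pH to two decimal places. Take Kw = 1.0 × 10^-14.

CH3CH(OH)COOH ⇌ CH3CH(OH)COO- + H+
Ka = [H+]²/(0.00419 − [H+]) = 1.6 × 10^-4
The 5% rule fails; solving [H+]² + Ka·[H+] − Ka·C₀ = 0 exactly:
[H+] = (−Ka + √(Ka² + 4·Ka·C₀))/2 = 7.43 × 10^-4 M
pH = −log[H+] = −log(7.43 × 10^-4) = 3.13

pH = 3.13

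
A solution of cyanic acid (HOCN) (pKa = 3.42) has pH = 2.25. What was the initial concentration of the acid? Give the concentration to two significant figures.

C₀ = 8.9 × 10^-2 M

[H+] = 10^(-2.25) = 5.62 × 10^-3 M = x
Ka = 10^(−3.42) = 3.80 × 10^-4
Ka = x²/(C₀ − x) ⇒ C₀ = x + x²/Ka
C₀ = 5.62 × 10^-3 + (5.62 × 10^-3)²/(3.80 × 10^-4) = 8.87 × 10^-2 M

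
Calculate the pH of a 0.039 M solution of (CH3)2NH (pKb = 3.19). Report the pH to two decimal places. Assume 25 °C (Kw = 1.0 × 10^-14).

(CH3)2NH + H2O ⇌ (CH3)2NH2+ + OH-
Kb = 10^(−3.19) = 6.46 × 10^-4
Let x = [OH-] at equilibrium. Kb = x²/(0.039 − x).
x is not negligible relative to C₀; solve x² + 0.000646·x − 2.52e-05 = 0.
x = (−Kb + √(Kb² + 4·Kb·C₀))/2 = 4.71 × 10^-3 M
pOH = 2.33, so pH = 14.00 − pOH = 11.67

pH = 11.67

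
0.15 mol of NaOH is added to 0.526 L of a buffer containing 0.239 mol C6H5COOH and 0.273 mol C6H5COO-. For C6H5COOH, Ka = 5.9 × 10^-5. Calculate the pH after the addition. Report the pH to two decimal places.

After neutralization: n(C6H5COOH) = 0.089 mol, n(C6H5COO-) = 0.423 mol.
pKa = −log(5.9 × 10^-5) = 4.229
Henderson–Hasselbalch with mole ratio 0.423/0.089: pH = 4.229 + (+0.677)

pH = 4.91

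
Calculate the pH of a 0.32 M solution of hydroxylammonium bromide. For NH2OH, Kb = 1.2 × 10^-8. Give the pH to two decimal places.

NH3OH+ is the conjugate acid of the weak base NH2OH.
Ka = Kw/Kb = 1.0×10^-14 / 1.2 × 10^-8 = 8.33 × 10^-7
Let x = [H+] at equilibrium. Ka = x²/(0.32 − x).
Since Ka ≪ C₀, x ≈ √(Ka·C₀) = 5.16 × 10^-4 M.
pH = −log[H+] = −log(5.16 × 10^-4) = 3.29

pH = 3.29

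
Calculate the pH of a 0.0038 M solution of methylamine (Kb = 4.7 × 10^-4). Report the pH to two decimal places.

CH3NH2 + H2O ⇌ CH3NH3+ + OH-
From the ICE table, Kb = [OH-]²/(0.0038 − [OH-]) = 4.7 × 10^-4.
The 5% rule fails; solving [OH-]² + Kb·[OH-] − Kb·C₀ = 0 exactly:
[OH-] = (−Kb + √(Kb² + 4·Kb·C₀))/2 = 1.12 × 10^-3 M
pOH = 2.95, so pH = 14.00 − pOH = 11.05

pH = 11.05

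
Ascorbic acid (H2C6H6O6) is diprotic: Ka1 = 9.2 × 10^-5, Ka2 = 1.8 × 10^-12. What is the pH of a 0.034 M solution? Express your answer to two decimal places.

pH = 2.76

Ka1 ≫ Ka2, so treat the first dissociation as the only significant source of H+.
Ka1 = x²/(0.034 − x) = 9.2 × 10^-5
Solving the quadratic: x = (−Ka1 + √(Ka1² + 4·Ka1·C₀))/2 = 1.72 × 10^-3 M
pH = −log(1.72 × 10^-3) = 2.76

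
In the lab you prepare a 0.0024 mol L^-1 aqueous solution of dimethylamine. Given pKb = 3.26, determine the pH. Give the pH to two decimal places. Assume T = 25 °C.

pH = 10.96

(CH3)2NH + H2O ⇌ (CH3)2NH2+ + OH-
Kb = 10^(−3.26) = 5.50 × 10^-4
Let x = [OH-] at equilibrium. Kb = x²/(0.0024 − x).
Here C₀/Kb ≈ 4.36, so the small-x approximation fails. Use the quadratic:
x = [−0.00055 + √(0.00055² + 5.28e-06)]/2 = 9.06 × 10^-4 M
pOH = −log(9.06 × 10^-4) = 3.04; pH = 14.00 − 3.04 = 10.96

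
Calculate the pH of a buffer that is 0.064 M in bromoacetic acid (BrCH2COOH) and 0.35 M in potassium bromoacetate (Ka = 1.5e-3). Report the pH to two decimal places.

pH = 3.56

pKa = −log(1.5 × 10^-3) = 2.824
pH = pKa + log([A⁻]/[HA]) = 2.824 + log(0.35/0.064)
pH = 2.824 + (+0.738) = 3.56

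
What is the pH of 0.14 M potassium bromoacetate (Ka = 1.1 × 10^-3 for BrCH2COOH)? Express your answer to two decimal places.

pH = 8.05

BrCH2COO- is the conjugate base of the weak acid BrCH2COOH.
Kb = Kw/Ka = 1.0×10^-14 / 1.1 × 10^-3 = 9.09 × 10^-12
Kb = [OH-]²/(0.14 − [OH-]) = 9.09 × 10^-12
Since Kb ≪ C₀, [OH-] ≈ √(Kb·C₀) = 1.13 × 10^-6 M.
pOH = −log(1.13 × 10^-6) = 5.95; pH = 14.00 − 5.95 = 8.05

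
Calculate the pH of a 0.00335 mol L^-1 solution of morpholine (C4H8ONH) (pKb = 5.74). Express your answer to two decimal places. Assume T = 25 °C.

C4H8ONH + H2O ⇌ C4H8ONH2+ + OH-
Kb = 10^(−5.74) = 1.82 × 10^-6
From the ICE table, Kb = x²/(0.00335 − x) = 1.82 × 10^-6.
Neglecting x in the denominator: x = √(1.82 × 10^-6 × 0.00335) = 7.81 × 10^-5 M
pOH = 4.11, so pH = 14.00 − pOH = 9.89

pH = 9.89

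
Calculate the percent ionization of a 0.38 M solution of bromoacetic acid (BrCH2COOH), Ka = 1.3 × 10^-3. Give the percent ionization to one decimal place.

BrCH2COOH ⇌ BrCH2COO- + H+; let x = [H+] at equilibrium.
Solve x² + 0.0013x − 0.000494 = 0 → x = 2.16 × 10^-2 M
% ionization = x/C₀ × 100% = 2.16 × 10^-2/0.38 × 100% = 5.7%

5.7%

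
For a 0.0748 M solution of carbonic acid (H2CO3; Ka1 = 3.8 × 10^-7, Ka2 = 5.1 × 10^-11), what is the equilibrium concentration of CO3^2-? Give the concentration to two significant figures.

First ionization gives [H+] ≈ [HCO3-] = 1.69 × 10^-4 M.
Second step: Ka2 = [H+][CO3^2-]/[HCO3-] ≈ [CO3^2-] (since [H+] ≈ [HCO3-]).
So [CO3^2-] ≈ Ka2.

5.1 × 10^-11 M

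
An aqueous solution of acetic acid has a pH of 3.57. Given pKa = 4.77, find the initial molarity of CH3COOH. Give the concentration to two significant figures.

[H+] = 10^(-3.57) = 2.69 × 10^-4 M = x
Ka = 10^(−4.77) = 1.70 × 10^-5
Ka = x²/(C₀ − x) ⇒ C₀ = x + x²/Ka
C₀ = 2.69 × 10^-4 + (2.69 × 10^-4)²/(1.70 × 10^-5) = 4.53 × 10^-3 M

C₀ = 4.5 × 10^-3 M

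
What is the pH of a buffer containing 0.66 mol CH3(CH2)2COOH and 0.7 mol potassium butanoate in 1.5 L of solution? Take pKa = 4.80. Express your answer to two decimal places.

Henderson–Hasselbalch: pH = pKa + log([CH3(CH2)2COO-]/[CH3(CH2)2COOH]) = 4.80 + log(0.7/0.66)
pH = 4.80 + (+0.026) = 4.83

pH = 4.83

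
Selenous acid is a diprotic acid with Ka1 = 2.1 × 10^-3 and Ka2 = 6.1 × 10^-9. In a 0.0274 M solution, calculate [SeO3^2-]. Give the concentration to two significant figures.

6.1 × 10^-9 M

First ionization gives [H+] ≈ [HSeO3-] = 6.61 × 10^-3 M.
Second step: Ka2 = [H+][SeO3^2-]/[HSeO3-] ≈ [SeO3^2-] (since [H+] ≈ [HSeO3-]).
So [SeO3^2-] ≈ Ka2.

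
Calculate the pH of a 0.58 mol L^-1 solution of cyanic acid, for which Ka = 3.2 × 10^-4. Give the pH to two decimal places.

HOCN ⇌ OCN- + H+
Ka = [H+]²/(0.58 − [H+]) = 3.2 × 10^-4
Neglecting [H+] in the denominator: [H+] = √(3.2 × 10^-4 × 0.58) = 1.36 × 10^-2 M
pH = −log[H+] = −log(1.36 × 10^-2) = 1.87

pH = 1.87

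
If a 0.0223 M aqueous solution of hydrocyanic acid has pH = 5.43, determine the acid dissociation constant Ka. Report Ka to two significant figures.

[H+] = 10^(-5.43) = 3.72 × 10^-6 M
At equilibrium [HA] = 0.0223 − 3.72 × 10^-6 = 2.23 × 10^-2 M
Ka = [H+][A-]/[HA] = (3.72 × 10^-6)² / 2.23 × 10^-2 = 6.2 × 10^-10

Ka = 6.2 × 10^-10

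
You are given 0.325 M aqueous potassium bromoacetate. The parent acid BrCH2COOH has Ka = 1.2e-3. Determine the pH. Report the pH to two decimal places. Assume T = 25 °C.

pH = 8.22

BrCH2COO- is the conjugate base of the weak acid BrCH2COOH.
Kb = Kw/Ka = 1.0×10^-14 / 1.2 × 10^-3 = 8.33 × 10^-12
From the ICE table, Kb = x²/(0.325 − x) = 8.33 × 10^-12.
Neglecting x in the denominator: x = √(8.33 × 10^-12 × 0.325) = 1.65 × 10^-6 M
(x/C₀ = 0.00051% < 5%, so the approximation holds.)
pOH = 5.78, so pH = 14.00 − pOH = 8.22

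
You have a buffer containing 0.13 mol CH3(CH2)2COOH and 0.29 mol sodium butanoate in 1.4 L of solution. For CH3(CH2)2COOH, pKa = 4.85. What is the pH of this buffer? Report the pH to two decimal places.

pH = 5.20

pH = pKa + log([A⁻]/[HA]) = 4.85 + log(0.29/0.13)
pH = 4.85 + (+0.348) = 5.20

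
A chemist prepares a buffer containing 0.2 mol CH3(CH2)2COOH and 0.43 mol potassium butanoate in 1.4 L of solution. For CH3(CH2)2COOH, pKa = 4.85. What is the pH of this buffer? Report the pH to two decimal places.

Using pH = pKa + log([base]/[acid]) with [base]/[acid] = 0.43/0.2:
pH = 4.85 + (+0.332) = 5.18

pH = 5.18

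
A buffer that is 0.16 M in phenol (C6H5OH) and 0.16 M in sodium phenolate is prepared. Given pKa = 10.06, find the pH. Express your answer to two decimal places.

Using pH = pKa + log([base]/[acid]) with [base]/[acid] = 0.16/0.16:
pH = 10.06 + (+0.000) = 10.06

pH = 10.06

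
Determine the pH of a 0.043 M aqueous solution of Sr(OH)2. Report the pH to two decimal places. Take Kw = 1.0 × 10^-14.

pH = 12.93

Sr(OH)2 is a strong base (each formula unit releases 2 OH-); [OH-] = 0.086 M.
pOH = -log(0.086) = 1.07
pH = 14.00 - 1.07 = 12.93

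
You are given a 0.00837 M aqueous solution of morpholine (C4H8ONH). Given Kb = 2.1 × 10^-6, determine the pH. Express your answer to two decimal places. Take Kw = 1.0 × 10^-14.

pH = 10.12

C4H8ONH + H2O ⇌ C4H8ONH2+ + OH-
From the ICE table, Kb = x²/(0.00837 − x) = 2.1 × 10^-6.
Since Kb ≪ C₀, x ≈ √(Kb·C₀) = 1.33 × 10^-4 M.
pOH = −log(1.33 × 10^-4) = 3.88; pH = 14.00 − 3.88 = 10.12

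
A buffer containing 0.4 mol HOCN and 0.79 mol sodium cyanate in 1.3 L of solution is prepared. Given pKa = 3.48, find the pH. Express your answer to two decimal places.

pH = 3.78

Using pH = pKa + log([base]/[acid]) with [base]/[acid] = 0.79/0.4:
pH = 3.48 + (+0.296) = 3.78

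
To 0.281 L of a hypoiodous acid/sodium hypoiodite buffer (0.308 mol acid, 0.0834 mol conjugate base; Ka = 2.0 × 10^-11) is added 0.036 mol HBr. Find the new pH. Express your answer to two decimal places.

pH = 9.84

After neutralization: n(HOI) = 0.344 mol, n(OI-) = 0.0474 mol.
pKa = −log(2.0 × 10^-11) = 10.699
Henderson–Hasselbalch with mole ratio 0.0474/0.344: pH = 10.699 + (-0.861)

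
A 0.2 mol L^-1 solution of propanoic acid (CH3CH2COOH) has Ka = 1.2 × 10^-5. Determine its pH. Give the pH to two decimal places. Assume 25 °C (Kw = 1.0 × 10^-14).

CH3CH2COOH ⇌ CH3CH2COO- + H+
From the ICE table, Ka = x²/(0.2 − x) = 1.2 × 10^-5.
Assume x ≪ 0.2: x ≈ √(1.2 × 10^-5 × 0.2) = 1.55 × 10^-3 M
(x/C₀ = 0.77% < 5%, so the approximation holds.)
pH = −log(1.55 × 10^-3) = 2.81

pH = 2.81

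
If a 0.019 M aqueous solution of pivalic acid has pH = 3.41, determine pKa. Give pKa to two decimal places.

pKa = 5.09

[H+] = 10^(-3.41) = 3.89 × 10^-4 M
At equilibrium [HA] = 0.019 − 3.89 × 10^-4 = 1.86 × 10^-2 M
Ka = [H+][A-]/[HA] = (3.89 × 10^-4)² / 1.86 × 10^-2 = 8.14 × 10^-6
pKa = -log(8.14 × 10^-6) = 5.09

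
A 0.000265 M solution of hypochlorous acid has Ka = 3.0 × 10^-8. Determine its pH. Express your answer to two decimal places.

pH = 5.55

HOCl ⇌ OCl- + H+
From the ICE table, Ka = [H+]²/(0.000265 − [H+]) = 3.0 × 10^-8.
Assume [H+] ≪ 0.000265: [H+] ≈ √(3.0 × 10^-8 × 0.000265) = 2.82 × 10^-6 M
Check: 1.1% ionized — well under 5%, approximation valid.
pH = −log(2.82 × 10^-6) = 5.55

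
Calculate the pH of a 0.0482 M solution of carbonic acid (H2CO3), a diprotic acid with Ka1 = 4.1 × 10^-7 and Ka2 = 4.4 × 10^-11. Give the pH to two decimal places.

Ka1 ≫ Ka2, so treat the first dissociation as the only significant source of H+.
Ka1 = x²/(0.0482 − x) = 4.1 × 10^-7
x ≈ √(4.1 × 10^-7 × 0.0482) = 1.41 × 10^-4 M
pH = −log(1.41 × 10^-4) = 3.85

pH = 3.85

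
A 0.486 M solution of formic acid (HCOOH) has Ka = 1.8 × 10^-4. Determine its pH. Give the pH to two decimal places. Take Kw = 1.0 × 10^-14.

pH = 2.03

HCOOH ⇌ HCOO- + H+
Ka = [H+]²/(0.486 − [H+]) = 1.8 × 10^-4
Assume [H+] ≪ 0.486: [H+] ≈ √(1.8 × 10^-4 × 0.486) = 9.35 × 10^-3 M
([H+]/C₀ = 1.9% < 5%, so the approximation holds.)
pH = −log(9.35 × 10^-3) = 2.03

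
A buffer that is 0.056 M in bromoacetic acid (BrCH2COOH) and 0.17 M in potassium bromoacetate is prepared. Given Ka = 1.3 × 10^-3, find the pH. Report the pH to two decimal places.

pKa = −log(1.3 × 10^-3) = 2.886
Using pH = pKa + log([base]/[acid]) with [base]/[acid] = 0.17/0.056:
pH = 2.886 + (+0.482) = 3.37

pH = 3.37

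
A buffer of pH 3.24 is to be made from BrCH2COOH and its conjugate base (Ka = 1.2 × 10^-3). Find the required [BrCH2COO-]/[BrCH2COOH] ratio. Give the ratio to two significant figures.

pKa = -log(1.2 × 10^-3) = 2.921
pH = pKa + log(r) ⇒ log(r) = 3.24 − 2.921 = +0.319
r = [BrCH2COO-]/[BrCH2COOH] = 10^(+0.319) = 2.08

ratio = 2.1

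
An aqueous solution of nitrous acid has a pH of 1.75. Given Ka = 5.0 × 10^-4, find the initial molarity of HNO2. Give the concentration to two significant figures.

[H+] = 10^(-1.75) = 1.78 × 10^-2 M = x
Ka = x²/(C₀ − x) ⇒ C₀ = x + x²/Ka
C₀ = 1.78 × 10^-2 + (1.78 × 10^-2)²/(5.0 × 10^-4) = 6.51 × 10^-1 M

C₀ = 6.5 × 10^-1 M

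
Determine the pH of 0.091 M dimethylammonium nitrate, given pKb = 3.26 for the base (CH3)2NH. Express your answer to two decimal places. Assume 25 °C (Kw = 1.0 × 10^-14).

pH = 5.89

(CH3)2NH2+ is the conjugate acid of the weak base (CH3)2NH.
Kb = 10^(−3.26) = 5.50 × 10^-4
Ka = Kw/Kb = 1.0×10^-14 / 5.50 × 10^-4 = 1.82 × 10^-11
From the ICE table, Ka = x²/(0.091 − x) = 1.82 × 10^-11.
Neglecting x in the denominator: x = √(1.82 × 10^-11 × 0.091) = 1.29 × 10^-6 M
Check: 0.0014% ionized — well under 5%, approximation valid.
pH = −log[H+] = −log(1.29 × 10^-6) = 5.89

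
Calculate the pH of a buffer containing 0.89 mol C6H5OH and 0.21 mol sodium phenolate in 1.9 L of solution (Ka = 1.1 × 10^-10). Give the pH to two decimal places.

pKa = −log(1.1 × 10^-10) = 9.959
Using pH = pKa + log([base]/[acid]) with [base]/[acid] = 0.21/0.89:
pH = 9.959 + (-0.627) = 9.33

pH = 9.33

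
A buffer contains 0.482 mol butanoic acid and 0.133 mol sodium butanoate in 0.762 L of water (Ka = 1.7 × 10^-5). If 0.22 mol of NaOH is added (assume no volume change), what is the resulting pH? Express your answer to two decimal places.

pH = 4.90

After neutralization: n(CH3(CH2)2COOH) = 0.262 mol, n(CH3(CH2)2COO-) = 0.353 mol.
pKa = −log(1.7 × 10^-5) = 4.770
pH = pKa + log([A⁻]/[HA]) = 4.770 + log(0.353/0.262) = 4.770 +0.129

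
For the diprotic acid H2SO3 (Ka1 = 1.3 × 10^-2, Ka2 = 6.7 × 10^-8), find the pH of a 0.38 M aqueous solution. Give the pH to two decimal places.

Ka1 ≫ Ka2, so treat the first dissociation as the only significant source of H+.
Ka1 = x²/(0.38 − x) = 1.3 × 10^-2
Solving the quadratic: x = (−Ka1 + √(Ka1² + 4·Ka1·C₀))/2 = 6.41 × 10^-2 M
pH = −log(6.41 × 10^-2) = 1.19

pH = 1.19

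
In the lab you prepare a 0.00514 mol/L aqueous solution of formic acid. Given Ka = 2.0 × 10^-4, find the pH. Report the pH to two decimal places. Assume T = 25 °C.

HCOOH ⇌ HCOO- + H+
Let x = [H+] at equilibrium. Ka = x²/(0.00514 − x).
x is not negligible relative to C₀; solve x² + 0.0002·x − 1.03e-06 = 0.
x = [−0.0002 + √(0.0002² + 4.11e-06)]/2 = 9.19 × 10^-4 M
pH = −log(9.19 × 10^-4) = 3.04

pH = 3.04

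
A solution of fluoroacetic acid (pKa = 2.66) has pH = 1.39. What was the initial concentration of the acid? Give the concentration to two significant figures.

[H+] = 10^(-1.39) = 4.07 × 10^-2 M = x
Ka = 10^(−2.66) = 2.19 × 10^-3
Ka = x²/(C₀ − x) ⇒ C₀ = x + x²/Ka
C₀ = 4.07 × 10^-2 + (4.07 × 10^-2)²/(2.19 × 10^-3) = 7.97 × 10^-1 M

C₀ = 8.0 × 10^-1 M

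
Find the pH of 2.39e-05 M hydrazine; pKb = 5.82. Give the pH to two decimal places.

pH = 8.72

N2H4 + H2O ⇌ N2H5+ + OH-
Kb = 10^(−5.82) = 1.51 × 10^-6
Let x = [OH-] at equilibrium. Kb = x²/(2.39e-05 − x).
The 5% rule fails; solving x² + Kb·x − Kb·C₀ = 0 exactly:
x = (−Kb + √(Kb² + 4·Kb·C₀))/2 = 5.30 × 10^-6 M
pOH = −log(5.30 × 10^-6) = 5.28; pH = 14.00 − 5.28 = 8.72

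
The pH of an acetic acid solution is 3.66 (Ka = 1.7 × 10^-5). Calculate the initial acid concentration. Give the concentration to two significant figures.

C₀ = 3.0 × 10^-3 M

[H+] = 10^(-3.66) = 2.19 × 10^-4 M = x
Ka = x²/(C₀ − x) ⇒ C₀ = x + x²/Ka
C₀ = 2.19 × 10^-4 + (2.19 × 10^-4)²/(1.7 × 10^-5) = 3.04 × 10^-3 M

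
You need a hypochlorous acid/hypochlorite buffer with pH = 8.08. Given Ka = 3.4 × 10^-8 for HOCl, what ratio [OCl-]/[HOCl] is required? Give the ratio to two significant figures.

ratio = 4.1

pKa = -log(3.4 × 10^-8) = 7.469
pH = pKa + log(r) ⇒ log(r) = 8.08 − 7.469 = +0.611
r = [OCl-]/[HOCl] = 10^(+0.611) = 4.08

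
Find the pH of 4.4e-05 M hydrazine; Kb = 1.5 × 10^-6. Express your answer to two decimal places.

N2H4 + H2O ⇌ N2H5+ + OH-
Kb = x²/(4.4e-05 − x) = 1.5 × 10^-6
The 5% rule fails; solving x² + Kb·x − Kb·C₀ = 0 exactly:
x = [−1.5e-06 + √(1.5e-06² + 2.64e-10)]/2 = 7.41 × 10^-6 M
pOH = 5.13, so pH = 14.00 − pOH = 8.87

pH = 8.87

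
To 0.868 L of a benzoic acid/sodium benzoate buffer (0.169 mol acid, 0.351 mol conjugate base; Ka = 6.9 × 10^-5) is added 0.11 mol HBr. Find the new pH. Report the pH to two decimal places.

After neutralization: n(C6H5COOH) = 0.279 mol, n(C6H5COO-) = 0.241 mol.
pKa = −log(6.9 × 10^-5) = 4.161
Henderson–Hasselbalch with mole ratio 0.241/0.279: pH = 4.161 + (-0.064)

pH = 4.10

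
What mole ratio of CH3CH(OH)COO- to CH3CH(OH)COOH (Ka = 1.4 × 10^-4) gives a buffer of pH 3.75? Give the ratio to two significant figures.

pKa = -log(1.4 × 10^-4) = 3.854
pH = pKa + log(r) ⇒ log(r) = 3.75 − 3.854 = -0.104
r = [CH3CH(OH)COO-]/[CH3CH(OH)COOH] = 10^(-0.104) = 0.787

ratio = 0.79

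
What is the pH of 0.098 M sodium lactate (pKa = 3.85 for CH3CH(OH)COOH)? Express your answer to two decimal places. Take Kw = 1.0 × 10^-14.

CH3CH(OH)COO- is the conjugate base of the weak acid CH3CH(OH)COOH.
Ka = 10^(−3.85) = 1.41 × 10^-4
Kb = Kw/Ka = 1.0×10^-14 / 1.41 × 10^-4 = 7.09 × 10^-11
Kb = [OH-]²/(0.098 − [OH-]) = 7.09 × 10^-11
Neglecting [OH-] in the denominator: [OH-] = √(7.09 × 10^-11 × 0.098) = 2.64 × 10^-6 M
pOH = 5.58, so pH = 14.00 − pOH = 8.42

pH = 8.42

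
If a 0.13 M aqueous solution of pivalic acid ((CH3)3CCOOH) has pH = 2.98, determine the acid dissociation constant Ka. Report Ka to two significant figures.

Ka = 8.5 × 10^-6

[H+] = 10^(-2.98) = 1.05 × 10^-3 M
At equilibrium [HA] = 0.13 − 1.05 × 10^-3 = 1.29 × 10^-1 M
Ka = [H+][A-]/[HA] = (1.05 × 10^-3)² / 1.29 × 10^-1 = 8.5 × 10^-6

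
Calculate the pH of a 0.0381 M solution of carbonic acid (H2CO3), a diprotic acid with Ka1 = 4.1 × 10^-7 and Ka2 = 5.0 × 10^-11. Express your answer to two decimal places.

Since Ka1 ≫ Ka2, the first ionization dominates [H+].
Ka1 = x²/(0.0381 − x) = 4.1 × 10^-7
x ≈ √(4.1 × 10^-7 × 0.0381) = 1.25 × 10^-4 M
pH = −log(1.25 × 10^-4) = 3.90

pH = 3.90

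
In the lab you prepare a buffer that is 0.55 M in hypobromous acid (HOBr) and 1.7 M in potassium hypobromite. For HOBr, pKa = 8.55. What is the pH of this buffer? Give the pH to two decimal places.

pH = pKa + log([A⁻]/[HA]) = 8.55 + log(1.7/0.55)
pH = 8.55 + (+0.490) = 9.04

pH = 9.04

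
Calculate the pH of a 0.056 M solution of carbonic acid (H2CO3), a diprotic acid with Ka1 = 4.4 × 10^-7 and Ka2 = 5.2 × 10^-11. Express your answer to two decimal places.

Ka1 ≫ Ka2, so treat the first dissociation as the only significant source of H+.
Ka1 = x²/(0.056 − x) = 4.4 × 10^-7
x ≈ √(4.4 × 10^-7 × 0.056) = 1.57 × 10^-4 M
pH = −log(1.57 × 10^-4) = 3.80

pH = 3.80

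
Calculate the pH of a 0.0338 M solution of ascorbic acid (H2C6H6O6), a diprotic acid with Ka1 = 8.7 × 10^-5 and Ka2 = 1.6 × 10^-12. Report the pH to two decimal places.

Ka1 ≫ Ka2, so treat the first dissociation as the only significant source of H+.
Ka1 = x²/(0.0338 − x) = 8.7 × 10^-5
Solving the quadratic: x = (−Ka1 + √(Ka1² + 4·Ka1·C₀))/2 = 1.67 × 10^-3 M
pH = −log(1.67 × 10^-3) = 2.78

pH = 2.78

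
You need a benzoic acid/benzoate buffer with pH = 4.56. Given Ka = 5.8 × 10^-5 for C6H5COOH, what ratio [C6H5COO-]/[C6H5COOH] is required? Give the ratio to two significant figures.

ratio = 2.1

pKa = -log(5.8 × 10^-5) = 4.237
pH = pKa + log(r) ⇒ log(r) = 4.56 − 4.237 = +0.323
r = [C6H5COO-]/[C6H5COOH] = 10^(+0.323) = 2.1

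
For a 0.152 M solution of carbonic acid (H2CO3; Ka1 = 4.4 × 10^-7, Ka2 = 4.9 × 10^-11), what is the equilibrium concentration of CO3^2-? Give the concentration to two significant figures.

4.9 × 10^-11 M

First ionization gives [H+] ≈ [HCO3-] = 2.59 × 10^-4 M.
Second step: Ka2 = [H+][CO3^2-]/[HCO3-] ≈ [CO3^2-] (since [H+] ≈ [HCO3-]).
So [CO3^2-] ≈ Ka2.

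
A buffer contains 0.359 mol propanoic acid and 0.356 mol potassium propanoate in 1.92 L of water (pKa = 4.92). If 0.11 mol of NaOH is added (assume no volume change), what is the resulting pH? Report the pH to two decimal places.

After neutralization: n(CH3CH2COOH) = 0.249 mol, n(CH3CH2COO-) = 0.466 mol.
pH = pKa + log(n_CH3CH2COO-/n_CH3CH2COOH) = 4.92 + log(0.466/0.249) = 4.92 + (+0.272)

pH = 5.19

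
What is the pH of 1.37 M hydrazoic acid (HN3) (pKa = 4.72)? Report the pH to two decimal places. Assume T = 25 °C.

HN3 ⇌ N3- + H+
Ka = 10^(−4.72) = 1.91 × 10^-5
Ka = [H+]²/(1.37 − [H+]) = 1.91 × 10^-5
Neglecting [H+] in the denominator: [H+] = √(1.91 × 10^-5 × 1.37) = 5.12 × 10^-3 M
Check: 0.37% ionized — well under 5%, approximation valid.
pH = −log(5.12 × 10^-3) = 2.29

pH = 2.29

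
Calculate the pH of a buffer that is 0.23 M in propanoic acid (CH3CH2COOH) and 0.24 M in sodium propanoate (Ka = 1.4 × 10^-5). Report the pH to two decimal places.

pKa = −log(1.4 × 10^-5) = 4.854
Henderson–Hasselbalch: pH = pKa + log([CH3CH2COO-]/[CH3CH2COOH]) = 4.854 + log(0.24/0.23)
pH = 4.854 + (+0.018) = 4.87

pH = 4.87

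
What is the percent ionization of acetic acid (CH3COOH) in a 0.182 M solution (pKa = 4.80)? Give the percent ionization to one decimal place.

0.9%

CH3COOH ⇌ CH3COO- + H+; let x = [H+] at equilibrium.
Ka = 10^(−4.80) = 1.58 × 10^-5
x ≈ √(Ka·C₀) = √(1.58 × 10^-5 × 0.182) = 1.70 × 10^-3 M
% ionization = x/C₀ × 100% = 1.70 × 10^-3/0.182 × 100% = 0.9%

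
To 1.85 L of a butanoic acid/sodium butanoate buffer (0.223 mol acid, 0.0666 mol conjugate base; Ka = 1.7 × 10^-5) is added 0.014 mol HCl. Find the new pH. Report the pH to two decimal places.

pH = 4.12

After neutralization: n(CH3(CH2)2COOH) = 0.237 mol, n(CH3(CH2)2COO-) = 0.0526 mol.
pKa = −log(1.7 × 10^-5) = 4.770
pH = pKa + log(n_CH3(CH2)2COO-/n_CH3(CH2)2COOH) = 4.770 + log(0.0526/0.237) = 4.770 + (-0.654)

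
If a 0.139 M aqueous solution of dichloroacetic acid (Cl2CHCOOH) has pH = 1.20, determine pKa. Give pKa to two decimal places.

pKa = 1.28

[H+] = 10^(-1.20) = 6.31 × 10^-2 M
At equilibrium [HA] = 0.139 − 6.31 × 10^-2 = 7.59 × 10^-2 M
Ka = [H+][A-]/[HA] = (6.31 × 10^-2)² / 7.59 × 10^-2 = 5.25 × 10^-2
pKa = -log(5.25 × 10^-2) = 1.28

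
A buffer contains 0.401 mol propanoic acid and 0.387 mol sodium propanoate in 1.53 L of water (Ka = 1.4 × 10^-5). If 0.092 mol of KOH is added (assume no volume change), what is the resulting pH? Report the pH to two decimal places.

After neutralization: n(CH3CH2COOH) = 0.309 mol, n(CH3CH2COO-) = 0.479 mol.
pKa = −log(1.4 × 10^-5) = 4.854
pH = pKa + log(n_CH3CH2COO-/n_CH3CH2COOH) = 4.854 + log(0.479/0.309) = 4.854 + (+0.190)

pH = 5.04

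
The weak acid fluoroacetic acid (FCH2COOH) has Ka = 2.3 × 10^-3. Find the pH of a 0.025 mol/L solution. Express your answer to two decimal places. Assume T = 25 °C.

pH = 2.19

FCH2COOH ⇌ FCH2COO- + H+
From the ICE table, Ka = [H+]²/(0.025 − [H+]) = 2.3 × 10^-3.
The 5% rule fails; solving [H+]² + Ka·[H+] − Ka·C₀ = 0 exactly:
[H+] = (−Ka + √(Ka² + 4·Ka·C₀))/2 = 6.52 × 10^-3 M
pH = −log[H+] = −log(6.52 × 10^-3) = 2.19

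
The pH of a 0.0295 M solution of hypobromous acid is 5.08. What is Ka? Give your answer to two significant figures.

Ka = 2.3 × 10^-9

[H+] = 10^(-5.08) = 8.32 × 10^-6 M
At equilibrium [HA] = 0.0295 − 8.32 × 10^-6 = 2.95 × 10^-2 M
Ka = [H+][A-]/[HA] = (8.32 × 10^-6)² / 2.95 × 10^-2 = 2.3 × 10^-9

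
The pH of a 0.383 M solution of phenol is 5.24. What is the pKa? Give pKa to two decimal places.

pKa = 10.06

[H+] = 10^(-5.24) = 5.75 × 10^-6 M
At equilibrium [HA] = 0.383 − 5.75 × 10^-6 = 3.83 × 10^-1 M
Ka = [H+][A-]/[HA] = (5.75 × 10^-6)² / 3.83 × 10^-1 = 8.63 × 10^-11
pKa = -log(8.63 × 10^-11) = 10.06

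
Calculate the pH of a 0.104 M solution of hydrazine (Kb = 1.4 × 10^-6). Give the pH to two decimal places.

N2H4 + H2O ⇌ N2H5+ + OH-
Kb = [OH-]²/(0.104 − [OH-]) = 1.4 × 10^-6
Assume [OH-] ≪ 0.104: [OH-] ≈ √(1.4 × 10^-6 × 0.104) = 3.82 × 10^-4 M
([OH-]/C₀ = 0.37% < 5%, so the approximation holds.)
pOH = −log(3.82 × 10^-4) = 3.42; pH = 14.00 − 3.42 = 10.58

pH = 10.58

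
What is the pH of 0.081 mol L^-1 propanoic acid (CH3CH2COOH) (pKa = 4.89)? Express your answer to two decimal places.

CH3CH2COOH ⇌ CH3CH2COO- + H+
Ka = 10^(−4.89) = 1.29 × 10^-5
From the ICE table, Ka = x²/(0.081 − x) = 1.29 × 10^-5.
Neglecting x in the denominator: x = √(1.29 × 10^-5 × 0.081) = 1.02 × 10^-3 M
Check: 1.3% ionized — well under 5%, approximation valid.
pH = −log(1.02 × 10^-3) = 2.99

pH = 2.99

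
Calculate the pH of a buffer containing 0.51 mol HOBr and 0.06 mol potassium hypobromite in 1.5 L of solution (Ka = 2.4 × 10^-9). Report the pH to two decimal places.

pH = 7.69

pKa = −log(2.4 × 10^-9) = 8.620
Using pH = pKa + log([base]/[acid]) with [base]/[acid] = 0.06/0.51:
pH = 8.620 + (-0.929) = 7.69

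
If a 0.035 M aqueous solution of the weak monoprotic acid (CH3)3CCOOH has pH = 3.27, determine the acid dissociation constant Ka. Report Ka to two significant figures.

Ka = 8.4 × 10^-6

[H+] = 10^(-3.27) = 5.37 × 10^-4 M
At equilibrium [HA] = 0.035 − 5.37 × 10^-4 = 3.45 × 10^-2 M
Ka = [H+][A-]/[HA] = (5.37 × 10^-4)² / 3.45 × 10^-2 = 8.4 × 10^-6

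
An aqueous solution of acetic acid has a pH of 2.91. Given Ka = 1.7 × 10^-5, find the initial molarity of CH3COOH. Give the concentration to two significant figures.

C₀ = 9.0 × 10^-2 M

[H+] = 10^(-2.91) = 1.23 × 10^-3 M = x
Ka = x²/(C₀ − x) ⇒ C₀ = x + x²/Ka
C₀ = 1.23 × 10^-3 + (1.23 × 10^-3)²/(1.7 × 10^-5) = 9.02 × 10^-2 M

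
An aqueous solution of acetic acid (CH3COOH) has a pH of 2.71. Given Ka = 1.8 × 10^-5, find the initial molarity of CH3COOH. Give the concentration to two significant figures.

[H+] = 10^(-2.71) = 1.95 × 10^-3 M = x
Ka = x²/(C₀ − x) ⇒ C₀ = x + x²/Ka
C₀ = 1.95 × 10^-3 + (1.95 × 10^-3)²/(1.8 × 10^-5) = 2.13 × 10^-1 M

C₀ = 2.1 × 10^-1 M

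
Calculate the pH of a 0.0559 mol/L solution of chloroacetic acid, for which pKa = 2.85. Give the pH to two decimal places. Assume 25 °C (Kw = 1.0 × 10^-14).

pH = 2.09

ClCH2COOH ⇌ ClCH2COO- + H+
Ka = 10^(−2.85) = 1.41 × 10^-3
From the ICE table, Ka = [H+]²/(0.0559 − [H+]) = 1.41 × 10^-3.
The 5% rule fails; solving [H+]² + Ka·[H+] − Ka·C₀ = 0 exactly:
[H+] = [−0.00141 + √(0.00141² + 0.000315)]/2 = 8.20 × 10^-3 M
pH = −log[H+] = −log(8.20 × 10^-3) = 2.09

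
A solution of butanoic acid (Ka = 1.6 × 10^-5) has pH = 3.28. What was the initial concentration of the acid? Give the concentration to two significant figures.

C₀ = 1.8 × 10^-2 M

[H+] = 10^(-3.28) = 5.25 × 10^-4 M = x
Ka = x²/(C₀ − x) ⇒ C₀ = x + x²/Ka
C₀ = 5.25 × 10^-4 + (5.25 × 10^-4)²/(1.6 × 10^-5) = 1.78 × 10^-2 M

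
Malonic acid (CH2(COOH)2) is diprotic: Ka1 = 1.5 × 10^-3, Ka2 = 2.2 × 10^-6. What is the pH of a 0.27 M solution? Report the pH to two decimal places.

Ka1 ≫ Ka2, so treat the first dissociation as the only significant source of H+.
Ka1 = x²/(0.27 − x) = 1.5 × 10^-3
Solving the quadratic: x = (−Ka1 + √(Ka1² + 4·Ka1·C₀))/2 = 1.94 × 10^-2 M
pH = −log(1.94 × 10^-2) = 1.71

pH = 1.71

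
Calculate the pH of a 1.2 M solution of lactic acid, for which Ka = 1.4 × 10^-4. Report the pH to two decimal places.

CH3CH(OH)COOH ⇌ CH3CH(OH)COO- + H+
Let x = [H+] at equilibrium. Ka = x²/(1.2 − x).
Assume x ≪ 1.2: x ≈ √(1.4 × 10^-4 × 1.2) = 1.30 × 10^-2 M
pH = −log(1.30 × 10^-2) = 1.89

pH = 1.89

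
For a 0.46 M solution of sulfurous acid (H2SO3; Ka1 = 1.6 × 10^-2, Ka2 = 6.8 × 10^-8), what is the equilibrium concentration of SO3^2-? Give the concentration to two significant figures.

First ionization gives [H+] ≈ [HSO3-] = 7.82 × 10^-2 M.
Second step: Ka2 = [H+][SO3^2-]/[HSO3-] ≈ [SO3^2-] (since [H+] ≈ [HSO3-]).
So [SO3^2-] ≈ Ka2.

6.8 × 10^-8 M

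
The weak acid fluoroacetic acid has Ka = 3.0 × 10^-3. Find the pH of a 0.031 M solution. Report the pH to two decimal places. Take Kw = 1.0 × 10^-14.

FCH2COOH ⇌ FCH2COO- + H+
From the ICE table, Ka = x²/(0.031 − x) = 3.0 × 10^-3.
The 5% rule fails; solving x² + Ka·x − Ka·C₀ = 0 exactly:
x = [−0.003 + √(0.003² + 0.000372)]/2 = 8.26 × 10^-3 M
pH = −log[H+] = −log(8.26 × 10^-3) = 2.08

pH = 2.08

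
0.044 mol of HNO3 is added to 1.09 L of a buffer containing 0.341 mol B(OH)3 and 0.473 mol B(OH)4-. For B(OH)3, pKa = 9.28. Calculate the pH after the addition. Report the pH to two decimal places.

After neutralization: n(B(OH)3) = 0.385 mol, n(B(OH)4-) = 0.429 mol.
Henderson–Hasselbalch with mole ratio 0.429/0.385: pH = 9.28 + (+0.047)

pH = 9.33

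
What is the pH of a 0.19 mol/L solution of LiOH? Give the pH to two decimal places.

pH = 13.28

LiOH is a strong base; [OH-] = 0.19 M.
pOH = -log(0.19) = 0.72
pH = 14.00 - 0.72 = 13.28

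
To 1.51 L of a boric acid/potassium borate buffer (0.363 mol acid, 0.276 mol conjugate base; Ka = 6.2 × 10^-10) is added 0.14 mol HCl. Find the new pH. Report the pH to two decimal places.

After neutralization: n(B(OH)3) = 0.503 mol, n(B(OH)4-) = 0.136 mol.
pKa = −log(6.2 × 10^-10) = 9.208
pH = pKa + log([A⁻]/[HA]) = 9.208 + log(0.136/0.503) = 9.208 -0.568

pH = 8.64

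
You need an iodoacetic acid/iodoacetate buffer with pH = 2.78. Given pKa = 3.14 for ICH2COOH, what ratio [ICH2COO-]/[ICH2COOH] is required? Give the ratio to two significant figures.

pH = pKa + log(r) ⇒ log(r) = 2.78 − 3.14 = -0.36
r = [ICH2COO-]/[ICH2COOH] = 10^(-0.36) = 0.437

ratio = 0.44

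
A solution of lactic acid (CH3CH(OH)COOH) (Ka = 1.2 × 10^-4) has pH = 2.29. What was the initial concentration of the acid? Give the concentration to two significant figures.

[H+] = 10^(-2.29) = 5.13 × 10^-3 M = x
Ka = x²/(C₀ − x) ⇒ C₀ = x + x²/Ka
C₀ = 5.13 × 10^-3 + (5.13 × 10^-3)²/(1.2 × 10^-4) = 2.24 × 10^-1 M

C₀ = 2.2 × 10^-1 M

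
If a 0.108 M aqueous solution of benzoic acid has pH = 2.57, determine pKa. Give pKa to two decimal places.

[H+] = 10^(-2.57) = 2.69 × 10^-3 M
At equilibrium [HA] = 0.108 − 2.69 × 10^-3 = 1.05 × 10^-1 M
Ka = [H+][A-]/[HA] = (2.69 × 10^-3)² / 1.05 × 10^-1 = 6.89 × 10^-5
pKa = -log(6.89 × 10^-5) = 4.16

pKa = 4.16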